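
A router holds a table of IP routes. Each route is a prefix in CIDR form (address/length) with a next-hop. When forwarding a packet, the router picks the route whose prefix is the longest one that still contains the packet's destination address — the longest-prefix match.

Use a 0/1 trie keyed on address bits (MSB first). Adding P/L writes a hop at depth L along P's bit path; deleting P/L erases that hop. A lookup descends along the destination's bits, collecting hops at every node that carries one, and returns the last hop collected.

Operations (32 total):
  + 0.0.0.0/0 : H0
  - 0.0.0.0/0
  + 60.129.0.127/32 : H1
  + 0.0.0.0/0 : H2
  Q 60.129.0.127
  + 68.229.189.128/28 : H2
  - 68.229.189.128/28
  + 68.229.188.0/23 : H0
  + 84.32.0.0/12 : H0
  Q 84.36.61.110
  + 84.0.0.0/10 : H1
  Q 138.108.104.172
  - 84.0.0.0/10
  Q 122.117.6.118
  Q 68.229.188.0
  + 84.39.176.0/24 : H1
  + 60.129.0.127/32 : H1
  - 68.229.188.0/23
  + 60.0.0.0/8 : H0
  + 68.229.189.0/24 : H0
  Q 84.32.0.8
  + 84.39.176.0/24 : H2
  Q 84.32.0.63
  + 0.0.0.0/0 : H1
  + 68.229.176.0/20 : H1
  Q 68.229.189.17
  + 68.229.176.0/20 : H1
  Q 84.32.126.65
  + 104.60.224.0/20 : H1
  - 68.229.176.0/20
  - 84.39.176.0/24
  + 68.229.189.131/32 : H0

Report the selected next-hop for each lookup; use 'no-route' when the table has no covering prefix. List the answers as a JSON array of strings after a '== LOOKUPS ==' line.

Process each operation:
  add 0.0.0.0/0 -> H0 at depth 0
  - 0.0.0.0/0 clear@0
  add 60.129.0.127/32 -> H1 at depth 32
  add 0.0.0.0/0 -> H2 at depth 0
  ? 60.129.0.127  path d0:H2→d1:-→d2:-→d3:-→d4:-→d5:-→d6:-→d7:-→d8:-→d9:-→d10:-→d11:-→d12:-→d13:-→d14:-→d15:-→d16:-→d17:-→d18:-→d19:-→d20:-→d21:-→d22:-→d23:-→d24:-→d25:-→d26:-→d27:-→d28:-→d29:-→d30:-→d31:-→d32:H1  best=H1
  add 68.229.189.128/28 -> H2 at depth 28
  - 68.229.189.128/28 clear@28
  add 68.229.188.0/23 -> H0 at depth 23
  add 84.32.0.0/12 -> H0 at depth 12
  ? 84.36.61.110  path d0:H2→d1:-→d2:-→d3:-→d4:-→d5:-→d6:-→d7:-→d8:-→d9:-→d10:-→d11:-→d12:H0  best=H0
  add 84.0.0.0/10 -> H1 at depth 10
  ? 138.108.104.172  path d0:H2  best=H2
  - 84.0.0.0/10 clear@10
  ? 122.117.6.118  path d0:H2→d1:-→d2:-  best=H2
  ? 68.229.188.0  path d0:H2→d1:-→d2:-→d3:-→d4:-→d5:-→d6:-→d7:-→d8:-→d9:-→d10:-→d11:-→d12:-→d13:-→d14:-→d15:-→d16:-→d17:-→d18:-→d19:-→d20:-→d21:-→d22:-→d23:H0  best=H0
  add 84.39.176.0/24 -> H1 at depth 24
  add 60.129.0.127/32 -> H1 at depth 32
  - 68.229.188.0/23 clear@23
  add 60.0.0.0/8 -> H0 at depth 8
  add 68.229.189.0/24 -> H0 at depth 24
  ? 84.32.0.8  path d0:H2→d1:-→d2:-→d3:-→d4:-→d5:-→d6:-→d7:-→d8:-→d9:-→d10:-→d11:-→d12:H0→d13:-  best=H0
  add 84.39.176.0/24 -> H2 at depth 24
  ? 84.32.0.63  path d0:H2→d1:-→d2:-→d3:-→d4:-→d5:-→d6:-→d7:-→d8:-→d9:-→d10:-→d11:-→d12:H0→d13:-  best=H0
  add 0.0.0.0/0 -> H1 at depth 0
  add 68.229.176.0/20 -> H1 at depth 20
  ? 68.229.189.17  path d0:H1→d1:-→d2:-→d3:-→d4:-→d5:-→d6:-→d7:-→d8:-→d9:-→d10:-→d11:-→d12:-→d13:-→d14:-→d15:-→d16:-→d17:-→d18:-→d19:-→d20:H1→d21:-→d22:-→d23:-→d24:H0  best=H0
  add 68.229.176.0/20 -> H1 at depth 20
  ? 84.32.126.65  path d0:H1→d1:-→d2:-→d3:-→d4:-→d5:-→d6:-→d7:-→d8:-→d9:-→d10:-→d11:-→d12:H0→d13:-  best=H0
  add 104.60.224.0/20 -> H1 at depth 20
  - 68.229.176.0/20 clear@20
  - 84.39.176.0/24 clear@24
  add 68.229.189.131/32 -> H0 at depth 32

== LOOKUPS ==
["H1","H0","H2","H2","H0","H0","H0","H0","H0"]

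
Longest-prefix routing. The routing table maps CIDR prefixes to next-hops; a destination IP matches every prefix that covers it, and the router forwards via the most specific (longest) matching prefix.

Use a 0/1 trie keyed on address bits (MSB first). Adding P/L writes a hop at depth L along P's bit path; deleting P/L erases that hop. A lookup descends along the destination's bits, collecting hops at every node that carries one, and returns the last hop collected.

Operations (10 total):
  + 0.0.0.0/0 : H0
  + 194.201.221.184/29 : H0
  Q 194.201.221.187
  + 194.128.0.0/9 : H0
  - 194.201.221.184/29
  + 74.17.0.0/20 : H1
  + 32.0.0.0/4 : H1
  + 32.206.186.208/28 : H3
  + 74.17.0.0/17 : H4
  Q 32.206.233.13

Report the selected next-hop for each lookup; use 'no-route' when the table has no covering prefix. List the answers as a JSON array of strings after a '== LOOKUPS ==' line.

Trace:
  + 0.0.0.0/0 (H0) depth=0
  + 194.201.221.184/29 (H0) depth=29
  Q 194.201.221.187: descend 11000010110010011101110110111 ; hops seen [H0,H0] ; pick H0
  + 194.128.0.0/9 (H0) depth=9
  del 194.201.221.184/29 (clear depth 29)
  + 74.17.0.0/20 (H1) depth=20
  + 32.0.0.0/4 (H1) depth=4
  + 32.206.186.208/28 (H3) depth=28
  + 74.17.0.0/17 (H4) depth=17
  Q 32.206.233.13: descend 00100000110011101 ; hops seen [H0,H1] ; pick H1

== LOOKUPS ==
["H0","H1"]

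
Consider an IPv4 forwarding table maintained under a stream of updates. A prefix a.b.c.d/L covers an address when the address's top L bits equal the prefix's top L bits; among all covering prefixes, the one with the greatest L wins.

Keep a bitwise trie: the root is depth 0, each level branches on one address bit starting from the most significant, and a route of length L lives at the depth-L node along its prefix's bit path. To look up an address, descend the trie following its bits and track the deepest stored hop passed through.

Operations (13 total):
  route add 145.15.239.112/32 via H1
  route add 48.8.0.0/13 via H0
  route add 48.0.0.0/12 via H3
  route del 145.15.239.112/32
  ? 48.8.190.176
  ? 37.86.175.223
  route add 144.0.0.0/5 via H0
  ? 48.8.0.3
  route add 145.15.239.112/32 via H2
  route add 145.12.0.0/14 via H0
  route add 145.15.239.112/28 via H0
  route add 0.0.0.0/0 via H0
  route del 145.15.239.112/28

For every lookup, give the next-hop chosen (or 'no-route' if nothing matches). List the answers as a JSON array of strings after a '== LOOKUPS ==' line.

Process each operation:
  + 145.15.239.112/32 (H1) depth=32
  + 48.8.0.0/13 (H0) depth=13
  + 48.0.0.0/12 (H3) depth=12
  - 145.15.239.112/32 clear@32
  ? 48.8.190.176  path d0:-→d1:-→d2:-→d3:-→d4:-→d5:-→d6:-→d7:-→d8:-→d9:-→d10:-→d11:-→d12:H3→d13:H0  best=H0
  ? 37.86.175.223  path d0:-→d1:-→d2:-→d3:-  best=no-route
  + 144.0.0.0/5 (H0) depth=5
  ? 48.8.0.3  path d0:-→d1:-→d2:-→d3:-→d4:-→d5:-→d6:-→d7:-→d8:-→d9:-→d10:-→d11:-→d12:H3→d13:H0  best=H0
  + 145.15.239.112/32 (H2) depth=32
  + 145.12.0.0/14 (H0) depth=14
  + 145.15.239.112/28 (H0) depth=28
  + 0.0.0.0/0 (H0) depth=0
  - 145.15.239.112/28 clear@28

== LOOKUPS ==
["H0","no-route","H0"]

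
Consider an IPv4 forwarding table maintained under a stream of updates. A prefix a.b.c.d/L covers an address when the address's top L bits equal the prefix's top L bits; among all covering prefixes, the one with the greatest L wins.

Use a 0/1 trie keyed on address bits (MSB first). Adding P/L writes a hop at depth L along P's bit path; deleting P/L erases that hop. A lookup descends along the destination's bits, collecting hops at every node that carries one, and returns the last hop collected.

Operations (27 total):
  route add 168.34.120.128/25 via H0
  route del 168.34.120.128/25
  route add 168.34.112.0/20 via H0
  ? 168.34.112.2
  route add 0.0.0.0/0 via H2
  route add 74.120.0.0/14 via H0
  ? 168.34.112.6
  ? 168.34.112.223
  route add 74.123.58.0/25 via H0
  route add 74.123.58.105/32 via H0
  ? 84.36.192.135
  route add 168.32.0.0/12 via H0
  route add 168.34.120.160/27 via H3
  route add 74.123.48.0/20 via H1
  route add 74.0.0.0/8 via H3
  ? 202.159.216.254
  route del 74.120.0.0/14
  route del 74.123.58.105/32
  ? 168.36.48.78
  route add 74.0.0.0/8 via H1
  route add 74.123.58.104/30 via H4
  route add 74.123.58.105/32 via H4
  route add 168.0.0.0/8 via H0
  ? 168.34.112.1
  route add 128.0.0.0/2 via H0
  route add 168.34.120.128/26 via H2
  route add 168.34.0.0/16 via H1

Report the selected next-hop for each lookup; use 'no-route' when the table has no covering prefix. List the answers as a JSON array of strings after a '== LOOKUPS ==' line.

Trace:
  + 168.34.120.128/25 (H0) depth=25
  - 168.34.120.128/25 clear@25
  + 168.34.112.0/20 (H0) depth=20
  ? 168.34.112.2  path d0:-→d1:-→d2:-→d3:-→d4:-→d5:-→d6:-→d7:-→d8:-→d9:-→d10:-→d11:-→d12:-→d13:-→d14:-→d15:-→d16:-→d17:-→d18:-→d19:-→d20:H0  best=H0
  + 0.0.0.0/0 (H2) depth=0
  + 74.120.0.0/14 (H0) depth=14
  ? 168.34.112.6  path d0:H2→d1:-→d2:-→d3:-→d4:-→d5:-→d6:-→d7:-→d8:-→d9:-→d10:-→d11:-→d12:-→d13:-→d14:-→d15:-→d16:-→d17:-→d18:-→d19:-→d20:H0  best=H0
  ? 168.34.112.223  path d0:H2→d1:-→d2:-→d3:-→d4:-→d5:-→d6:-→d7:-→d8:-→d9:-→d10:-→d11:-→d12:-→d13:-→d14:-→d15:-→d16:-→d17:-→d18:-→d19:-→d20:H0  best=H0
  + 74.123.58.0/25 (H0) depth=25
  + 74.123.58.105/32 (H0) depth=32
  ? 84.36.192.135  path d0:H2→d1:-→d2:-→d3:-  best=H2
  + 168.32.0.0/12 (H0) depth=12
  + 168.34.120.160/27 (H3) depth=27
  + 74.123.48.0/20 (H1) depth=20
  + 74.0.0.0/8 (H3) depth=8
  ? 202.159.216.254  path d0:H2→d1:-  best=H2
  - 74.120.0.0/14 clear@14
  - 74.123.58.105/32 clear@32
  ? 168.36.48.78  path d0:H2→d1:-→d2:-→d3:-→d4:-→d5:-→d6:-→d7:-→d8:-→d9:-→d10:-→d11:-→d12:H0→d13:-  best=H0
  + 74.0.0.0/8 (H1) depth=8
  + 74.123.58.104/30 (H4) depth=30
  + 74.123.58.105/32 (H4) depth=32
  + 168.0.0.0/8 (H0) depth=8
  ? 168.34.112.1  path d0:H2→d1:-→d2:-→d3:-→d4:-→d5:-→d6:-→d7:-→d8:H0→d9:-→d10:-→d11:-→d12:H0→d13:-→d14:-→d15:-→d16:-→d17:-→d18:-→d19:-→d20:H0  best=H0
  + 128.0.0.0/2 (H0) depth=2
  + 168.34.120.128/26 (H2) depth=26
  + 168.34.0.0/16 (H1) depth=16

== LOOKUPS ==
["H0","H0","H0","H2","H2","H0","H0"]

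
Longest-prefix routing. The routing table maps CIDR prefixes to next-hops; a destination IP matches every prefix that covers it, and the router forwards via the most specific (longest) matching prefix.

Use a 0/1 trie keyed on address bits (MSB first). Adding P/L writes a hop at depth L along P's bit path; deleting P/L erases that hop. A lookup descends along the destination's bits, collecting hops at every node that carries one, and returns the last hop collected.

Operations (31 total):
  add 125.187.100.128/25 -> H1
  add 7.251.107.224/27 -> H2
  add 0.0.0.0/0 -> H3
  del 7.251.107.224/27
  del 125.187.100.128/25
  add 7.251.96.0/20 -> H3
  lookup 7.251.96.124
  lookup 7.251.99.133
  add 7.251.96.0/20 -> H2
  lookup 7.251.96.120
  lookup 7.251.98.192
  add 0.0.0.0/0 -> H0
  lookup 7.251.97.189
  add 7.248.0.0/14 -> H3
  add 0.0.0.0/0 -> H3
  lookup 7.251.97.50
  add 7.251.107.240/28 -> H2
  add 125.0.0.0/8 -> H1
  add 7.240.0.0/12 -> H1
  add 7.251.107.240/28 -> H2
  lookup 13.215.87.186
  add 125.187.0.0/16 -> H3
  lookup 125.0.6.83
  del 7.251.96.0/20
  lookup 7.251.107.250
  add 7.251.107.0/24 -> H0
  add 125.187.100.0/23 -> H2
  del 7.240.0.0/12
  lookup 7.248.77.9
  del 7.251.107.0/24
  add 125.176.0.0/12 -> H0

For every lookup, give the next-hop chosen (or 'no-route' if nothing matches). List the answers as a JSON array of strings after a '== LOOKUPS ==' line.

Apply in order:
  + 125.187.100.128/25 (H1) depth=25
  + 7.251.107.224/27 (H2) depth=27
  + 0.0.0.0/0 (H3) depth=0
  - 7.251.107.224/27 clear@27
  - 125.187.100.128/25 clear@25
  + 7.251.96.0/20 (H3) depth=20
  Q 7.251.96.124: descend 00000111111110110110 ; hops seen [H3,H3] ; pick H3
  Q 7.251.99.133: descend 00000111111110110110 ; hops seen [H3,H3] ; pick H3
  + 7.251.96.0/20 (H2) depth=20
  Q 7.251.96.120: descend 00000111111110110110 ; hops seen [H3,H2] ; pick H2
  Q 7.251.98.192: descend 00000111111110110110 ; hops seen [H3,H2] ; pick H2
  + 0.0.0.0/0 (H0) depth=0
  Q 7.251.97.189: descend 00000111111110110110 ; hops seen [H0,H2] ; pick H2
  + 7.248.0.0/14 (H3) depth=14
  + 0.0.0.0/0 (H3) depth=0
  Q 7.251.97.50: descend 00000111111110110110 ; hops seen [H3,H3,H2] ; pick H2
  + 7.251.107.240/28 (H2) depth=28
  + 125.0.0.0/8 (H1) depth=8
  + 7.240.0.0/12 (H1) depth=12
  + 7.251.107.240/28 (H2) depth=28
  Q 13.215.87.186: descend 0000 ; hops seen [H3] ; pick H3
  + 125.187.0.0/16 (H3) depth=16
  Q 125.0.6.83: descend 01111101 ; hops seen [H3,H1] ; pick H1
  - 7.251.96.0/20 clear@20
  Q 7.251.107.250: descend 0000011111111011011010111111 ; hops seen [H3,H1,H3,H2] ; pick H2
  + 7.251.107.0/24 (H0) depth=24
  + 125.187.100.0/23 (H2) depth=23
  - 7.240.0.0/12 clear@12
  Q 7.248.77.9: descend 00000111111110 ; hops seen [H3,H3] ; pick H3
  - 7.251.107.0/24 clear@24
  + 125.176.0.0/12 (H0) depth=12

== LOOKUPS ==
["H3","H3","H2","H2","H2","H2","H3","H1","H2","H3"]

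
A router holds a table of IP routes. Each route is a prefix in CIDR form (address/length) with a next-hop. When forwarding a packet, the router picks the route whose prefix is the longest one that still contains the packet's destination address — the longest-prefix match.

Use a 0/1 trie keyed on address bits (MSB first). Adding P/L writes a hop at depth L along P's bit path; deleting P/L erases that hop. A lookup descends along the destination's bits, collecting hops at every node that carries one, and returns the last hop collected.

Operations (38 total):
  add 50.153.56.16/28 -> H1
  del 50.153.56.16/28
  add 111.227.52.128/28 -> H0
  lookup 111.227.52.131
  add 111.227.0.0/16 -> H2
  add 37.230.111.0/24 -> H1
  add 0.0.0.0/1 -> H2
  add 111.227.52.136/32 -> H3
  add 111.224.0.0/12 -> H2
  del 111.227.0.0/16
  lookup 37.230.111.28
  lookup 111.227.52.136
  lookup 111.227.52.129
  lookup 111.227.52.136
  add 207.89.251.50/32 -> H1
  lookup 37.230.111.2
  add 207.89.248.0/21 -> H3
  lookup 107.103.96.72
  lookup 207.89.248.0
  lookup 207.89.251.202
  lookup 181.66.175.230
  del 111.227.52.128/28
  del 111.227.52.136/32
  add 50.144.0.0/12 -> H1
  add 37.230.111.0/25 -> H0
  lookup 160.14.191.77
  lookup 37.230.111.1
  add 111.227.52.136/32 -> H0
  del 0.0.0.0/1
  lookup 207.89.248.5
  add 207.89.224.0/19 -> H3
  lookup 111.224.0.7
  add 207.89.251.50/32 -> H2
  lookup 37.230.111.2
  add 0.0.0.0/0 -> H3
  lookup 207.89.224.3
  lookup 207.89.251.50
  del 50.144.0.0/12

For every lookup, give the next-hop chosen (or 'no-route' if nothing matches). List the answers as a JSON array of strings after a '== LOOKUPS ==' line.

Process each operation:
  + 50.153.56.16/28 (H1) depth=28
  - 50.153.56.16/28 clear@28
  + 111.227.52.128/28 (H0) depth=28
  lookup 111.227.52.131: bits 0110111111100011001101001000 walk d0:-→d1:-→d2:-→d3:-→d4:-→d5:-→d6:-→d7:-→d8:-→d9:-→d10:-→d11:-→d12:-→d13:-→d14:-→d15:-→d16:-→d17:-→d18:-→d19:-→d20:-→d21:-→d22:-→d23:-→d24:-→d25:-→d26:-→d27:-→d28:H0 -> H0
  + 111.227.0.0/16 (H2) depth=16
  + 37.230.111.0/24 (H1) depth=24
  + 0.0.0.0/1 (H2) depth=1
  + 111.227.52.136/32 (H3) depth=32
  + 111.224.0.0/12 (H2) depth=12
  - 111.227.0.0/16 clear@16
  lookup 37.230.111.28: bits 001001011110011001101111 walk d0:-→d1:H2→d2:-→d3:-→d4:-→d5:-→d6:-→d7:-→d8:-→d9:-→d10:-→d11:-→d12:-→d13:-→d14:-→d15:-→d16:-→d17:-→d18:-→d19:-→d20:-→d21:-→d22:-→d23:-→d24:H1 -> H1
  lookup 111.227.52.136: bits 01101111111000110011010010001000 walk d0:-→d1:H2→d2:-→d3:-→d4:-→d5:-→d6:-→d7:-→d8:-→d9:-→d10:-→d11:-→d12:H2→d13:-→d14:-→d15:-→d16:-→d17:-→d18:-→d19:-→d20:-→d21:-→d22:-→d23:-→d24:-→d25:-→d26:-→d27:-→d28:H0→d29:-→d30:-→d31:-→d32:H3 -> H3
  lookup 111.227.52.129: bits 0110111111100011001101001000 walk d0:-→d1:H2→d2:-→d3:-→d4:-→d5:-→d6:-→d7:-→d8:-→d9:-→d10:-→d11:-→d12:H2→d13:-→d14:-→d15:-→d16:-→d17:-→d18:-→d19:-→d20:-→d21:-→d22:-→d23:-→d24:-→d25:-→d26:-→d27:-→d28:H0 -> H0
  lookup 111.227.52.136: bits 01101111111000110011010010001000 walk d0:-→d1:H2→d2:-→d3:-→d4:-→d5:-→d6:-→d7:-→d8:-→d9:-→d10:-→d11:-→d12:H2→d13:-→d14:-→d15:-→d16:-→d17:-→d18:-→d19:-→d20:-→d21:-→d22:-→d23:-→d24:-→d25:-→d26:-→d27:-→d28:H0→d29:-→d30:-→d31:-→d32:H3 -> H3
  + 207.89.251.50/32 (H1) depth=32
  lookup 37.230.111.2: bits 001001011110011001101111 walk d0:-→d1:H2→d2:-→d3:-→d4:-→d5:-→d6:-→d7:-→d8:-→d9:-→d10:-→d11:-→d12:-→d13:-→d14:-→d15:-→d16:-→d17:-→d18:-→d19:-→d20:-→d21:-→d22:-→d23:-→d24:H1 -> H1
  + 207.89.248.0/21 (H3) depth=21
  lookup 107.103.96.72: bits 01101 walk d0:-→d1:H2→d2:-→d3:-→d4:-→d5:- -> H2
  lookup 207.89.248.0: bits 1100111101011001111110 walk d0:-→d1:-→d2:-→d3:-→d4:-→d5:-→d6:-→d7:-→d8:-→d9:-→d10:-→d11:-→d12:-→d13:-→d14:-→d15:-→d16:-→d17:-→d18:-→d19:-→d20:-→d21:H3→d22:- -> H3
  lookup 207.89.251.202: bits 110011110101100111111011 walk d0:-→d1:-→d2:-→d3:-→d4:-→d5:-→d6:-→d7:-→d8:-→d9:-→d10:-→d11:-→d12:-→d13:-→d14:-→d15:-→d16:-→d17:-→d18:-→d19:-→d20:-→d21:H3→d22:-→d23:-→d24:- -> H3
  lookup 181.66.175.230: bits 1 walk d0:-→d1:- -> no-route
  - 111.227.52.128/28 clear@28
  - 111.227.52.136/32 clear@32
  + 50.144.0.0/12 (H1) depth=12
  + 37.230.111.0/25 (H0) depth=25
  lookup 160.14.191.77: bits 1 walk d0:-→d1:- -> no-route
  lookup 37.230.111.1: bits 0010010111100110011011110 walk d0:-→d1:H2→d2:-→d3:-→d4:-→d5:-→d6:-→d7:-→d8:-→d9:-→d10:-→d11:-→d12:-→d13:-→d14:-→d15:-→d16:-→d17:-→d18:-→d19:-→d20:-→d21:-→d22:-→d23:-→d24:H1→d25:H0 -> H0
  + 111.227.52.136/32 (H0) depth=32
  - 0.0.0.0/1 clear@1
  lookup 207.89.248.5: bits 1100111101011001111110 walk d0:-→d1:-→d2:-→d3:-→d4:-→d5:-→d6:-→d7:-→d8:-→d9:-→d10:-→d11:-→d12:-→d13:-→d14:-→d15:-→d16:-→d17:-→d18:-→d19:-→d20:-→d21:H3→d22:- -> H3
  + 207.89.224.0/19 (H3) depth=19
  lookup 111.224.0.7: bits 01101111111000 walk d0:-→d1:-→d2:-→d3:-→d4:-→d5:-→d6:-→d7:-→d8:-→d9:-→d10:-→d11:-→d12:H2→d13:-→d14:- -> H2
  + 207.89.251.50/32 (H2) depth=32
  lookup 37.230.111.2: bits 0010010111100110011011110 walk d0:-→d1:-→d2:-→d3:-→d4:-→d5:-→d6:-→d7:-→d8:-→d9:-→d10:-→d11:-→d12:-→d13:-→d14:-→d15:-→d16:-→d17:-→d18:-→d19:-→d20:-→d21:-→d22:-→d23:-→d24:H1→d25:H0 -> H0
  + 0.0.0.0/0 (H3) depth=0
  lookup 207.89.224.3: bits 1100111101011001111 walk d0:H3→d1:-→d2:-→d3:-→d4:-→d5:-→d6:-→d7:-→d8:-→d9:-→d10:-→d11:-→d12:-→d13:-→d14:-→d15:-→d16:-→d17:-→d18:-→d19:H3 -> H3
  lookup 207.89.251.50: bits 11001111010110011111101100110010 walk d0:H3→d1:-→d2:-→d3:-→d4:-→d5:-→d6:-→d7:-→d8:-→d9:-→d10:-→d11:-→d12:-→d13:-→d14:-→d15:-→d16:-→d17:-→d18:-→d19:H3→d20:-→d21:H3→d22:-→d23:-→d24:-→d25:-→d26:-→d27:-→d28:-→d29:-→d30:-→d31:-→d32:H2 -> H2
  - 50.144.0.0/12 clear@12

== LOOKUPS ==
["H0","H1","H3","H0","H3","H1","H2","H3","H3","no-route","no-route","H0","H3","H2","H0","H3","H2"]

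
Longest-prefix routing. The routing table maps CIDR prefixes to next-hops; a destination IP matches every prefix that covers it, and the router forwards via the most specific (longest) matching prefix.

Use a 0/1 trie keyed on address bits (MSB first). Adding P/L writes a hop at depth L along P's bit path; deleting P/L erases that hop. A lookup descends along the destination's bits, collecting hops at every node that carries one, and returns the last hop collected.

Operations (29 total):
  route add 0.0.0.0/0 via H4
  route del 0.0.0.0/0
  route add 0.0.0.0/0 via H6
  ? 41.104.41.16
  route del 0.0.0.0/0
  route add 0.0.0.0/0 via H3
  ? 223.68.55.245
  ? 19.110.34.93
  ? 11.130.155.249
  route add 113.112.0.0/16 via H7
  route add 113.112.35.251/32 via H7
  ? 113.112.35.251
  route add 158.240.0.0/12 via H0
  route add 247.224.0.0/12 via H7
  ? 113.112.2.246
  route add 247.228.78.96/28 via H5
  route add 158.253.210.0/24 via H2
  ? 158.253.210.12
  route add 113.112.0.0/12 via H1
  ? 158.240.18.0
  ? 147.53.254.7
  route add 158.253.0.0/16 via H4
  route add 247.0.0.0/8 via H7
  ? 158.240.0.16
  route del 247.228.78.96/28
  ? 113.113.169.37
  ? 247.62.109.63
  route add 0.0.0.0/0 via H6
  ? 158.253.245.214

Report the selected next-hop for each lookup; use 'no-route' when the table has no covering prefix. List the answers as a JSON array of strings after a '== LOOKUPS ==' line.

Apply in order:
  + 0.0.0.0/0 (H4) depth=0
  del 0.0.0.0/0 (clear depth 0)
  + 0.0.0.0/0 (H6) depth=0
  Q 41.104.41.16: descend ε ; hops seen [H6] ; pick H6
  del 0.0.0.0/0 (clear depth 0)
  + 0.0.0.0/0 (H3) depth=0
  Q 223.68.55.245: descend ε ; hops seen [H3] ; pick H3
  Q 19.110.34.93: descend ε ; hops seen [H3] ; pick H3
  Q 11.130.155.249: descend ε ; hops seen [H3] ; pick H3
  + 113.112.0.0/16 (H7) depth=16
  + 113.112.35.251/32 (H7) depth=32
  Q 113.112.35.251: descend 01110001011100000010001111111011 ; hops seen [H3,H7,H7] ; pick H7
  + 158.240.0.0/12 (H0) depth=12
  + 247.224.0.0/12 (H7) depth=12
  Q 113.112.2.246: descend 011100010111000000 ; hops seen [H3,H7] ; pick H7
  + 247.228.78.96/28 (H5) depth=28
  + 158.253.210.0/24 (H2) depth=24
  Q 158.253.210.12: descend 100111101111110111010010 ; hops seen [H3,H0,H2] ; pick H2
  + 113.112.0.0/12 (H1) depth=12
  Q 158.240.18.0: descend 100111101111 ; hops seen [H3,H0] ; pick H0
  Q 147.53.254.7: descend 1001 ; hops seen [H3] ; pick H3
  + 158.253.0.0/16 (H4) depth=16
  + 247.0.0.0/8 (H7) depth=8
  Q 158.240.0.16: descend 100111101111 ; hops seen [H3,H0] ; pick H0
  del 247.228.78.96/28 (clear depth 28)
  Q 113.113.169.37: descend 011100010111000 ; hops seen [H3,H1] ; pick H1
  Q 247.62.109.63: descend 11110111 ; hops seen [H3,H7] ; pick H7
  + 0.0.0.0/0 (H6) depth=0
  Q 158.253.245.214: descend 100111101111110111 ; hops seen [H6,H0,H4] ; pick H4

== LOOKUPS ==
["H6","H3","H3","H3","H7","H7","H2","H0","H3","H0","H1","H7","H4"]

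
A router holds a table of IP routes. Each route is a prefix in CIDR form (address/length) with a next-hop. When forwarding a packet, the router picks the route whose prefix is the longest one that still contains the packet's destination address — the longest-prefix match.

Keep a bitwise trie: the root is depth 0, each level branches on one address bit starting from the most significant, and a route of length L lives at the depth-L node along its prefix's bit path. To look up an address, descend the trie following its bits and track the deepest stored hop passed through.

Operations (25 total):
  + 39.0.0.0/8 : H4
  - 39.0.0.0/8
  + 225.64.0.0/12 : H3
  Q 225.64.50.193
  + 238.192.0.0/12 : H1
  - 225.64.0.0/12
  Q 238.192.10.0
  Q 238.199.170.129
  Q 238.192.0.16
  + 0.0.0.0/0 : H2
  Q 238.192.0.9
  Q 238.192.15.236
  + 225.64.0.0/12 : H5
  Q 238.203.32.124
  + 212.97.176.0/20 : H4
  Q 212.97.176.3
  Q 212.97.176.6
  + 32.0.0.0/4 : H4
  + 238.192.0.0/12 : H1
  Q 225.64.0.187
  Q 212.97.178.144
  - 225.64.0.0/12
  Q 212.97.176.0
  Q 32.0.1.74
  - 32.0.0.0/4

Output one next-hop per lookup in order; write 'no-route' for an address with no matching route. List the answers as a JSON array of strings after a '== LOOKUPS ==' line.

Apply in order:
  + 39.0.0.0/8 (H4) depth=8
  del 39.0.0.0/8 (clear depth 8)
  + 225.64.0.0/12 (H3) depth=12
  Q 225.64.50.193: descend 111000010100 ; hops seen [H3] ; pick H3
  + 238.192.0.0/12 (H1) depth=12
  del 225.64.0.0/12 (clear depth 12)
  Q 238.192.10.0: descend 111011101100 ; hops seen [H1] ; pick H1
  Q 238.199.170.129: descend 111011101100 ; hops seen [H1] ; pick H1
  Q 238.192.0.16: descend 111011101100 ; hops seen [H1] ; pick H1
  + 0.0.0.0/0 (H2) depth=0
  Q 238.192.0.9: descend 111011101100 ; hops seen [H2,H1] ; pick H1
  Q 238.192.15.236: descend 111011101100 ; hops seen [H2,H1] ; pick H1
  + 225.64.0.0/12 (H5) depth=12
  Q 238.203.32.124: descend 111011101100 ; hops seen [H2,H1] ; pick H1
  + 212.97.176.0/20 (H4) depth=20
  Q 212.97.176.3: descend 11010100011000011011 ; hops seen [H2,H4] ; pick H4
  Q 212.97.176.6: descend 11010100011000011011 ; hops seen [H2,H4] ; pick H4
  + 32.0.0.0/4 (H4) depth=4
  + 238.192.0.0/12 (H1) depth=12
  Q 225.64.0.187: descend 111000010100 ; hops seen [H2,H5] ; pick H5
  Q 212.97.178.144: descend 11010100011000011011 ; hops seen [H2,H4] ; pick H4
  del 225.64.0.0/12 (clear depth 12)
  Q 212.97.176.0: descend 11010100011000011011 ; hops seen [H2,H4] ; pick H4
  Q 32.0.1.74: descend 00100 ; hops seen [H2,H4] ; pick H4
  del 32.0.0.0/4 (clear depth 4)

== LOOKUPS ==
["H3","H1","H1","H1","H1","H1","H1","H4","H4","H5","H4","H4","H4"]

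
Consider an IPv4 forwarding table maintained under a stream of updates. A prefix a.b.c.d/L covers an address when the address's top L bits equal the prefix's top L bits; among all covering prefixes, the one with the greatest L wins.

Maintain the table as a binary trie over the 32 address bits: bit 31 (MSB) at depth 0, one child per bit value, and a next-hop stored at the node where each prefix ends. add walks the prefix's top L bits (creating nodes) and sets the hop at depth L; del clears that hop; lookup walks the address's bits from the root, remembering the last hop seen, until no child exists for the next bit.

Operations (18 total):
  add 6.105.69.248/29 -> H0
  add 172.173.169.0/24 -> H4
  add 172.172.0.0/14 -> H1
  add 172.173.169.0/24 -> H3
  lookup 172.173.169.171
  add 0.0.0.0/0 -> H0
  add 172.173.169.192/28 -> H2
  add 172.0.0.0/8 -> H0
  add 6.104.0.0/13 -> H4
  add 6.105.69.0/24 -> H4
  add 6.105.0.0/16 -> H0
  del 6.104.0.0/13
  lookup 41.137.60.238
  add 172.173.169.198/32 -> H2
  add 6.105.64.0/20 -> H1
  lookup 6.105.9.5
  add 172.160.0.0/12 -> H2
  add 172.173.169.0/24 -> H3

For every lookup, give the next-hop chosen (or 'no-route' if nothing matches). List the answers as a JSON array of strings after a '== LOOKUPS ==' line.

Process each operation:
  add 6.105.69.248/29 -> H0 at depth 29
  add 172.173.169.0/24 -> H4 at depth 24
  add 172.172.0.0/14 -> H1 at depth 14
  add 172.173.169.0/24 -> H3 at depth 24
  lookup 172.173.169.171: bits 101011001010110110101001 walk d0:-→d1:-→d2:-→d3:-→d4:-→d5:-→d6:-→d7:-→d8:-→d9:-→d10:-→d11:-→d12:-→d13:-→d14:H1→d15:-→d16:-→d17:-→d18:-→d19:-→d20:-→d21:-→d22:-→d23:-→d24:H3 -> H3
  add 0.0.0.0/0 -> H0 at depth 0
  add 172.173.169.192/28 -> H2 at depth 28
  add 172.0.0.0/8 -> H0 at depth 8
  add 6.104.0.0/13 -> H4 at depth 13
  add 6.105.69.0/24 -> H4 at depth 24
  add 6.105.0.0/16 -> H0 at depth 16
  del 6.104.0.0/13 (clear depth 13)
  lookup 41.137.60.238: bits 00 walk d0:H0→d1:-→d2:- -> H0
  add 172.173.169.198/32 -> H2 at depth 32
  add 6.105.64.0/20 -> H1 at depth 20
  lookup 6.105.9.5: bits 00000110011010010 walk d0:H0→d1:-→d2:-→d3:-→d4:-→d5:-→d6:-→d7:-→d8:-→d9:-→d10:-→d11:-→d12:-→d13:-→d14:-→d15:-→d16:H0→d17:- -> H0
  add 172.160.0.0/12 -> H2 at depth 12
  add 172.173.169.0/24 -> H3 at depth 24

== LOOKUPS ==
["H3","H0","H0"]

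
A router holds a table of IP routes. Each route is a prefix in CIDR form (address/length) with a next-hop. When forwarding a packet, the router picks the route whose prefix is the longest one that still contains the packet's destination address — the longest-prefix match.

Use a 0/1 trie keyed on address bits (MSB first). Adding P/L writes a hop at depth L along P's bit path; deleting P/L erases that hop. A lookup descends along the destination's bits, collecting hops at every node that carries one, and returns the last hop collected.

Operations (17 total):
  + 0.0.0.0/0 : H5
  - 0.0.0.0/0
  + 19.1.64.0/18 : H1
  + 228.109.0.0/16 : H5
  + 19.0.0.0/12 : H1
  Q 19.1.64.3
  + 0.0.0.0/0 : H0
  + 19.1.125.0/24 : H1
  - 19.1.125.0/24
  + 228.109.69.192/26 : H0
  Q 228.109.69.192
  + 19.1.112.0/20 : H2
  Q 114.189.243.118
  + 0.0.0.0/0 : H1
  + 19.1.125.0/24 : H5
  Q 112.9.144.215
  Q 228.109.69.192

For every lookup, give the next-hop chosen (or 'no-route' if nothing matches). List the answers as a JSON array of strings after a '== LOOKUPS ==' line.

Process each operation:
  + 0.0.0.0/0 (H5) depth=0
  del 0.0.0.0/0 (clear depth 0)
  + 19.1.64.0/18 (H1) depth=18
  + 228.109.0.0/16 (H5) depth=16
  + 19.0.0.0/12 (H1) depth=12
  ? 19.1.64.3  path d0:-→d1:-→d2:-→d3:-→d4:-→d5:-→d6:-→d7:-→d8:-→d9:-→d10:-→d11:-→d12:H1→d13:-→d14:-→d15:-→d16:-→d17:-→d18:H1  best=H1
  + 0.0.0.0/0 (H0) depth=0
  + 19.1.125.0/24 (H1) depth=24
  del 19.1.125.0/24 (clear depth 24)
  + 228.109.69.192/26 (H0) depth=26
  ? 228.109.69.192  path d0:H0→d1:-→d2:-→d3:-→d4:-→d5:-→d6:-→d7:-→d8:-→d9:-→d10:-→d11:-→d12:-→d13:-→d14:-→d15:-→d16:H5→d17:-→d18:-→d19:-→d20:-→d21:-→d22:-→d23:-→d24:-→d25:-→d26:H0  best=H0
  + 19.1.112.0/20 (H2) depth=20
  ? 114.189.243.118  path d0:H0→d1:-  best=H0
  + 0.0.0.0/0 (H1) depth=0
  + 19.1.125.0/24 (H5) depth=24
  ? 112.9.144.215  path d0:H1→d1:-  best=H1
  ? 228.109.69.192  path d0:H1→d1:-→d2:-→d3:-→d4:-→d5:-→d6:-→d7:-→d8:-→d9:-→d10:-→d11:-→d12:-→d13:-→d14:-→d15:-→d16:H5→d17:-→d18:-→d19:-→d20:-→d21:-→d22:-→d23:-→d24:-→d25:-→d26:H0  best=H0

== LOOKUPS ==
["H1","H0","H0","H1","H0"]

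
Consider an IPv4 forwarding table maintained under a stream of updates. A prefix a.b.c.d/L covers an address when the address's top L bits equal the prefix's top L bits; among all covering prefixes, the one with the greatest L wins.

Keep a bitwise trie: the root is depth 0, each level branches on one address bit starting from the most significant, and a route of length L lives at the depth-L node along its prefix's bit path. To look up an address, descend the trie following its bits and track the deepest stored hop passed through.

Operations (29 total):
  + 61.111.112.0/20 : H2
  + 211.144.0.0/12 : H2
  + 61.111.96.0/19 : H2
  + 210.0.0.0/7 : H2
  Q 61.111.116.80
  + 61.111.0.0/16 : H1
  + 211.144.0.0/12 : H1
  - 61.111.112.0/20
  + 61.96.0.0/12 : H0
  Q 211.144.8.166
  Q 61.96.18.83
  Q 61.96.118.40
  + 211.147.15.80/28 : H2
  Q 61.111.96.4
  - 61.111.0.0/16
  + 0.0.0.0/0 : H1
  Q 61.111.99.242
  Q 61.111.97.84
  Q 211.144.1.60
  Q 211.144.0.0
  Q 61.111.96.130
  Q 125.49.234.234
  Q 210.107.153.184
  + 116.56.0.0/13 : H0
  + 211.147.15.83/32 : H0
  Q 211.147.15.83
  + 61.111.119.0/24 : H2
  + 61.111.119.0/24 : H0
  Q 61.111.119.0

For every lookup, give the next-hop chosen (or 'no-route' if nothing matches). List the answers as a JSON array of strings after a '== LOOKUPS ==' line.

Process each operation:
  add 61.111.112.0/20 -> H2 at depth 20
  add 211.144.0.0/12 -> H2 at depth 12
  add 61.111.96.0/19 -> H2 at depth 19
  add 210.0.0.0/7 -> H2 at depth 7
  lookup 61.111.116.80: bits 00111101011011110111 walk d0:-→d1:-→d2:-→d3:-→d4:-→d5:-→d6:-→d7:-→d8:-→d9:-→d10:-→d11:-→d12:-→d13:-→d14:-→d15:-→d16:-→d17:-→d18:-→d19:H2→d20:H2 -> H2
  add 61.111.0.0/16 -> H1 at depth 16
  add 211.144.0.0/12 -> H1 at depth 12
  - 61.111.112.0/20 clear@20
  add 61.96.0.0/12 -> H0 at depth 12
  lookup 211.144.8.166: bits 110100111001 walk d0:-→d1:-→d2:-→d3:-→d4:-→d5:-→d6:-→d7:H2→d8:-→d9:-→d10:-→d11:-→d12:H1 -> H1
  lookup 61.96.18.83: bits 001111010110 walk d0:-→d1:-→d2:-→d3:-→d4:-→d5:-→d6:-→d7:-→d8:-→d9:-→d10:-→d11:-→d12:H0 -> H0
  lookup 61.96.118.40: bits 001111010110 walk d0:-→d1:-→d2:-→d3:-→d4:-→d5:-→d6:-→d7:-→d8:-→d9:-→d10:-→d11:-→d12:H0 -> H0
  add 211.147.15.80/28 -> H2 at depth 28
  lookup 61.111.96.4: bits 0011110101101111011 walk d0:-→d1:-→d2:-→d3:-→d4:-→d5:-→d6:-→d7:-→d8:-→d9:-→d10:-→d11:-→d12:H0→d13:-→d14:-→d15:-→d16:H1→d17:-→d18:-→d19:H2 -> H2
  - 61.111.0.0/16 clear@16
  add 0.0.0.0/0 -> H1 at depth 0
  lookup 61.111.99.242: bits 0011110101101111011 walk d0:H1→d1:-→d2:-→d3:-→d4:-→d5:-→d6:-→d7:-→d8:-→d9:-→d10:-→d11:-→d12:H0→d13:-→d14:-→d15:-→d16:-→d17:-→d18:-→d19:H2 -> H2
  lookup 61.111.97.84: bits 0011110101101111011 walk d0:H1→d1:-→d2:-→d3:-→d4:-→d5:-→d6:-→d7:-→d8:-→d9:-→d10:-→d11:-→d12:H0→d13:-→d14:-→d15:-→d16:-→d17:-→d18:-→d19:H2 -> H2
  lookup 211.144.1.60: bits 11010011100100 walk d0:H1→d1:-→d2:-→d3:-→d4:-→d5:-→d6:-→d7:H2→d8:-→d9:-→d10:-→d11:-→d12:H1→d13:-→d14:- -> H1
  lookup 211.144.0.0: bits 11010011100100 walk d0:H1→d1:-→d2:-→d3:-→d4:-→d5:-→d6:-→d7:H2→d8:-→d9:-→d10:-→d11:-→d12:H1→d13:-→d14:- -> H1
  lookup 61.111.96.130: bits 0011110101101111011 walk d0:H1→d1:-→d2:-→d3:-→d4:-→d5:-→d6:-→d7:-→d8:-→d9:-→d10:-→d11:-→d12:H0→d13:-→d14:-→d15:-→d16:-→d17:-→d18:-→d19:H2 -> H2
  lookup 125.49.234.234: bits 0 walk d0:H1→d1:- -> H1
  lookup 210.107.153.184: bits 1101001 walk d0:H1→d1:-→d2:-→d3:-→d4:-→d5:-→d6:-→d7:H2 -> H2
  add 116.56.0.0/13 -> H0 at depth 13
  add 211.147.15.83/32 -> H0 at depth 32
  lookup 211.147.15.83: bits 11010011100100110000111101010011 walk d0:H1→d1:-→d2:-→d3:-→d4:-→d5:-→d6:-→d7:H2→d8:-→d9:-→d10:-→d11:-→d12:H1→d13:-→d14:-→d15:-→d16:-→d17:-→d18:-→d19:-→d20:-→d21:-→d22:-→d23:-→d24:-→d25:-→d26:-→d27:-→d28:H2→d29:-→d30:-→d31:-→d32:H0 -> H0
  add 61.111.119.0/24 -> H2 at depth 24
  add 61.111.119.0/24 -> H0 at depth 24
  lookup 61.111.119.0: bits 001111010110111101110111 walk d0:H1→d1:-→d2:-→d3:-→d4:-→d5:-→d6:-→d7:-→d8:-→d9:-→d10:-→d11:-→d12:H0→d13:-→d14:-→d15:-→d16:-→d17:-→d18:-→d19:H2→d20:-→d21:-→d22:-→d23:-→d24:H0 -> H0

== LOOKUPS ==
["H2","H1","H0","H0","H2","H2","H2","H1","H1","H2","H1","H2","H0","H0"]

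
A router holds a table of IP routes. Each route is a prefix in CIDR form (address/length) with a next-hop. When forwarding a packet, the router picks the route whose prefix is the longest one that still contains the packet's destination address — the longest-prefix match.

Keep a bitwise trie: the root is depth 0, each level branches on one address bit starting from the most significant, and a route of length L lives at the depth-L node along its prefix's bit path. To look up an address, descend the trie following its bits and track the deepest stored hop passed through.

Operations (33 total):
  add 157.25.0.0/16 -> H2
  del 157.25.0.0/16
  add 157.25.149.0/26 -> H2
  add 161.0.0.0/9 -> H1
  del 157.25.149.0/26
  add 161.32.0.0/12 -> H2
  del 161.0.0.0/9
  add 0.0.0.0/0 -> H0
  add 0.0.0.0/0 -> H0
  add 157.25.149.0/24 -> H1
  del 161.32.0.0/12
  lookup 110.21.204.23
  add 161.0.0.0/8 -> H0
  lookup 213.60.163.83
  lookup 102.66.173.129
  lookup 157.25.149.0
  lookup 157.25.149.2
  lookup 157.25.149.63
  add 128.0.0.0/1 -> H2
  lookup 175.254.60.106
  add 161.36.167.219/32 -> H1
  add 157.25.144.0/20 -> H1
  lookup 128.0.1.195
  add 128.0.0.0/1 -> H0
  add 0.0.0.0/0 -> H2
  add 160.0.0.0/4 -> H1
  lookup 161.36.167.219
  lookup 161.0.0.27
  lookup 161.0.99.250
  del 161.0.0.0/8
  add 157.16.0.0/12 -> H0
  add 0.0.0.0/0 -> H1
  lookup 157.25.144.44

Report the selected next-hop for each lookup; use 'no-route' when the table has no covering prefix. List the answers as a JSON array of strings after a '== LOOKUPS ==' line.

Process each operation:
  + 157.25.0.0/16 (H2) depth=16
  del 157.25.0.0/16 (clear depth 16)
  + 157.25.149.0/26 (H2) depth=26
  + 161.0.0.0/9 (H1) depth=9
  del 157.25.149.0/26 (clear depth 26)
  + 161.32.0.0/12 (H2) depth=12
  del 161.0.0.0/9 (clear depth 9)
  + 0.0.0.0/0 (H0) depth=0
  + 0.0.0.0/0 (H0) depth=0
  + 157.25.149.0/24 (H1) depth=24
  del 161.32.0.0/12 (clear depth 12)
  Q 110.21.204.23: descend ε ; hops seen [H0] ; pick H0
  + 161.0.0.0/8 (H0) depth=8
  Q 213.60.163.83: descend 1 ; hops seen [H0] ; pick H0
  Q 102.66.173.129: descend ε ; hops seen [H0] ; pick H0
  Q 157.25.149.0: descend 10011101000110011001010100 ; hops seen [H0,H1] ; pick H1
  Q 157.25.149.2: descend 10011101000110011001010100 ; hops seen [H0,H1] ; pick H1
  Q 157.25.149.63: descend 10011101000110011001010100 ; hops seen [H0,H1] ; pick H1
  + 128.0.0.0/1 (H2) depth=1
  Q 175.254.60.106: descend 1010 ; hops seen [H0,H2] ; pick H2
  + 161.36.167.219/32 (H1) depth=32
  + 157.25.144.0/20 (H1) depth=20
  Q 128.0.1.195: descend 100 ; hops seen [H0,H2] ; pick H2
  + 128.0.0.0/1 (H0) depth=1
  + 0.0.0.0/0 (H2) depth=0
  + 160.0.0.0/4 (H1) depth=4
  Q 161.36.167.219: descend 10100001001001001010011111011011 ; hops seen [H2,H0,H1,H0,H1] ; pick H1
  Q 161.0.0.27: descend 1010000100 ; hops seen [H2,H0,H1,H0] ; pick H0
  Q 161.0.99.250: descend 1010000100 ; hops seen [H2,H0,H1,H0] ; pick H0
  del 161.0.0.0/8 (clear depth 8)
  + 157.16.0.0/12 (H0) depth=12
  + 0.0.0.0/0 (H1) depth=0
  Q 157.25.144.44: descend 100111010001100110010 ; hops seen [H1,H0,H0,H1] ; pick H1

== LOOKUPS ==
["H0","H0","H0","H1","H1","H1","H2","H2","H1","H0","H0","H1"]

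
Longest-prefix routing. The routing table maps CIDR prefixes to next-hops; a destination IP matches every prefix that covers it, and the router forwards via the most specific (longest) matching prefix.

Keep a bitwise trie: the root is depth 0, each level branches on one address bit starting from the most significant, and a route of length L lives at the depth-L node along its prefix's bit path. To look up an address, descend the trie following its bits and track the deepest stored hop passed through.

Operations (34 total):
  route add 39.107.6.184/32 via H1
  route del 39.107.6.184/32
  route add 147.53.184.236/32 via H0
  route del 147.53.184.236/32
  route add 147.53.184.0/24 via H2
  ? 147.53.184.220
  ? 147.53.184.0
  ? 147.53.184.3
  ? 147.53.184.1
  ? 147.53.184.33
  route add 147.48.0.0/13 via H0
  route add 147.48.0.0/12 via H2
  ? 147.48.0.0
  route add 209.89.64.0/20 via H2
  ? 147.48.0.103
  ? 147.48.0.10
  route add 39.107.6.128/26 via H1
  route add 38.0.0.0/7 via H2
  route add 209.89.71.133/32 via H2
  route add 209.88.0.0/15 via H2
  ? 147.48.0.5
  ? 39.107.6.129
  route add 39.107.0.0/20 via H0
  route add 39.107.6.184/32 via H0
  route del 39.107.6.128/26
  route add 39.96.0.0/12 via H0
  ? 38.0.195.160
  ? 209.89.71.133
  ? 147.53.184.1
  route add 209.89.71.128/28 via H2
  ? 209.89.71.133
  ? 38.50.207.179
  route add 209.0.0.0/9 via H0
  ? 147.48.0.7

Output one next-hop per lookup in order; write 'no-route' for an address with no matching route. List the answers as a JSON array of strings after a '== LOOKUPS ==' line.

Apply in order:
  add 39.107.6.184/32 -> H1 at depth 32
  - 39.107.6.184/32 clear@32
  add 147.53.184.236/32 -> H0 at depth 32
  - 147.53.184.236/32 clear@32
  add 147.53.184.0/24 -> H2 at depth 24
  Q 147.53.184.220: descend 10010011001101011011100011 ; hops seen [H2] ; pick H2
  Q 147.53.184.0: descend 100100110011010110111000 ; hops seen [H2] ; pick H2
  Q 147.53.184.3: descend 100100110011010110111000 ; hops seen [H2] ; pick H2
  Q 147.53.184.1: descend 100100110011010110111000 ; hops seen [H2] ; pick H2
  Q 147.53.184.33: descend 100100110011010110111000 ; hops seen [H2] ; pick H2
  add 147.48.0.0/13 -> H0 at depth 13
  add 147.48.0.0/12 -> H2 at depth 12
  Q 147.48.0.0: descend 1001001100110 ; hops seen [H2,H0] ; pick H0
  add 209.89.64.0/20 -> H2 at depth 20
  Q 147.48.0.103: descend 1001001100110 ; hops seen [H2,H0] ; pick H0
  Q 147.48.0.10: descend 1001001100110 ; hops seen [H2,H0] ; pick H0
  add 39.107.6.128/26 -> H1 at depth 26
  add 38.0.0.0/7 -> H2 at depth 7
  add 209.89.71.133/32 -> H2 at depth 32
  add 209.88.0.0/15 -> H2 at depth 15
  Q 147.48.0.5: descend 1001001100110 ; hops seen [H2,H0] ; pick H0
  Q 39.107.6.129: descend 00100111011010110000011010 ; hops seen [H2,H1] ; pick H1
  add 39.107.0.0/20 -> H0 at depth 20
  add 39.107.6.184/32 -> H0 at depth 32
  - 39.107.6.128/26 clear@26
  add 39.96.0.0/12 -> H0 at depth 12
  Q 38.0.195.160: descend 0010011 ; hops seen [H2] ; pick H2
  Q 209.89.71.133: descend 11010001010110010100011110000101 ; hops seen [H2,H2,H2] ; pick H2
  Q 147.53.184.1: descend 100100110011010110111000 ; hops seen [H2,H0,H2] ; pick H2
  add 209.89.71.128/28 -> H2 at depth 28
  Q 209.89.71.133: descend 11010001010110010100011110000101 ; hops seen [H2,H2,H2,H2] ; pick H2
  Q 38.50.207.179: descend 0010011 ; hops seen [H2] ; pick H2
  add 209.0.0.0/9 -> H0 at depth 9
  Q 147.48.0.7: descend 1001001100110 ; hops seen [H2,H0] ; pick H0

== LOOKUPS ==
["H2","H2","H2","H2","H2","H0","H0","H0","H0","H1","H2","H2","H2","H2","H2","H0"]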